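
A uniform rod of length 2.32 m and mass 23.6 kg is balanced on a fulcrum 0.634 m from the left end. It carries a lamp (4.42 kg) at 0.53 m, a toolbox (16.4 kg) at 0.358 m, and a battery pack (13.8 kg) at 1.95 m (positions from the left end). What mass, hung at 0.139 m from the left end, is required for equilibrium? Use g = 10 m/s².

m ≈ 51.7 kg

Sum moments about the fulcrum (at 0.634 m from the left end) (the support reaction has zero arm there).
Beam weight: 23.6 × 10 = 236 N down at 1.16 m → arm 0.526 m, τ = 236 × 0.526 = 124.1 N·m clockwise.
Lamp: 4.42 × 10 = 44.2 N down at 0.53 m → arm 0.104 m, τ = 44.2 × 0.104 = 4.597 N·m counterclockwise.
Toolbox: 16.4 × 10 = 164 N down at 0.358 m → arm 0.276 m, τ = 164 × 0.276 = 45.26 N·m counterclockwise.
Battery pack: 13.8 × 10 = 138 N down at 1.95 m → arm 1.316 m, τ = 138 × 1.316 = 181.6 N·m clockwise.
Net moment of known loads = 255.8 N·m clockwise.
An unknown mass m at 0.139 m has arm 0.495 m; its moment is m·g·0.495 counterclockwise.
Balancing moments: m × 10 × 0.495 = 255.8, giving m = 255.8 / (10 × 0.495) = 51.7 kg.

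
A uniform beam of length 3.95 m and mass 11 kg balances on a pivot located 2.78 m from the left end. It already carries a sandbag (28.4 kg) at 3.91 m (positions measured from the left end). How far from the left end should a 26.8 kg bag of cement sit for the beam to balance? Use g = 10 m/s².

x ≈ 1.91 m from the left end

About the pivot (at 2.78 m from the left end):
Beam weight: 11 × 10 = 110 N down at 1.975 m → arm 0.805 m, τ = 110 × 0.805 = 88.55 N·m counterclockwise.
Sandbag: 28.4 × 10 = 284 N down at 3.91 m → arm 1.13 m, τ = 284 × 1.13 = 320.9 N·m clockwise.
Net moment of existing loads = 232.3 N·m clockwise.
The bag of cement weighs 26.8 × 10 = 268 N and must supply an equal counterclockwise moment, so its lever arm about the pivot is 232.3 / 268 = 0.867 m.
That puts it at 2.78 − 0.867 = 1.91 m from the left end.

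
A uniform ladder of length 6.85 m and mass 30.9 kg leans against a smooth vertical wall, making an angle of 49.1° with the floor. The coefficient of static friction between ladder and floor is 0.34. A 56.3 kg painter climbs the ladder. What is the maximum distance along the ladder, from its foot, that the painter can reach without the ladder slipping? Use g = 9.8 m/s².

Take moments about the foot of the ladder.
Ladder weight 30.9×9.8 = 302.8 N acts at 3.425 m along the ladder; its horizontal arm is 3.425·cos49.1° = 2.242 m → τ = 678.9 N·m clockwise.
Painter weight 56.3×9.8 = 551.7 N at distance d → arm d·cos49.1° → τ = 551.7·d·0.6547 clockwise.
Wall normal N at the top has arm L sinθ = 5.178 m counterclockwise, so Στ = 0 gives N·5.178 = 678.9 + 361.2·d.
ΣFy = 0 ⇒ N_floor = 854.5 N, so the maximum friction is μ_s·N_floor = 0.34×854.5 = 290.5 N. ΣFx = 0 ⇒ N_wall = f, so at the slipping point N = 290.5 N.
Substituting: 290.5×5.178 = 678.9 + 361.2·d ⇒ d = (1504 − 678.9) / 361.2 = 2.28 m.

d ≈ 2.28 m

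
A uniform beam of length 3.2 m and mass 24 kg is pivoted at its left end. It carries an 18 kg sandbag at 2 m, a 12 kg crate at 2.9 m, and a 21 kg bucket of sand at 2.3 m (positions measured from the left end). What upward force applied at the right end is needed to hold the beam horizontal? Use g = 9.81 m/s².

F ≈ 483 N

Choose the left end as the axis so the unknown pivot reaction has zero arm there.
Beam weight: 24 × 9.81 = 235.4 N down at 1.6 m → arm 1.6 m, τ = 235.4 × 1.6 = 376.6 N·m clockwise.
Sandbag: 18 × 9.81 = 176.6 N down at 2 m → arm 2 m, τ = 176.6 × 2 = 353.2 N·m clockwise.
Crate: 12 × 9.81 = 117.7 N down at 2.9 m → arm 2.9 m, τ = 117.7 × 2.9 = 341.3 N·m clockwise.
Bucket of sand: 21 × 9.81 = 206 N down at 2.3 m → arm 2.3 m, τ = 206 × 2.3 = 473.8 N·m clockwise.
Net moment of the loads = 1545 N·m clockwise.
The upward force F acts at the right end, arm 3.2 m, giving F × 3.2 counterclockwise.
Setting net torque to zero: F × 3.2 = 1545 → F = 1545 / 3.2 = 483 N.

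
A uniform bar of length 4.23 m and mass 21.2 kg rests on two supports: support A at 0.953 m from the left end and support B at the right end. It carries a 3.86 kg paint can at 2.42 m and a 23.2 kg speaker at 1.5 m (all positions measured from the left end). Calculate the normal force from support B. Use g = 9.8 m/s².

R_B ≈ 129 N

About support A:
Beam weight: 21.2 × 9.8 = 207.8 N down at 2.115 m → arm 1.162 m, τ = 207.8 × 1.162 = 241.5 N·m clockwise.
Paint can: 3.86 × 9.8 = 37.83 N down at 2.42 m → arm 1.467 m, τ = 37.83 × 1.467 = 55.5 N·m clockwise.
Speaker: 23.2 × 9.8 = 227.4 N down at 1.5 m → arm 0.547 m, τ = 227.4 × 0.547 = 124.4 N·m clockwise.
Net load moment about support A = 421.4 N·m clockwise.
Reaction R at support B is upward at 4.23 m, arm 3.277 m → moment R × 3.277 counterclockwise.
Balancing moments: R × 3.277 = 421.4, giving R = 129 N.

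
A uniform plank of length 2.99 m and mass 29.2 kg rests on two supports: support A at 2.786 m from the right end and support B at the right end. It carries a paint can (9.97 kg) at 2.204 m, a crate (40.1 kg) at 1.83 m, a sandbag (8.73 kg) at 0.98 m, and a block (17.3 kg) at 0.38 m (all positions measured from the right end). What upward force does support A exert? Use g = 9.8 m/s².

R_A ≈ 542 N

Choose support B as the axis so its reaction then has zero moment arm.
Beam weight: 29.2 × 9.8 = 286.2 N down at 1.495 m → arm 1.495 m, τ = 286.2 × 1.495 = 427.9 N·m counterclockwise.
Paint can: 9.97 × 9.8 = 97.71 N down at 2.204 m → arm 2.204 m, τ = 97.71 × 2.204 = 215.4 N·m counterclockwise.
Crate: 40.1 × 9.8 = 393 N down at 1.83 m → arm 1.83 m, τ = 393 × 1.83 = 719.2 N·m counterclockwise.
Sandbag: 8.73 × 9.8 = 85.55 N down at 0.98 m → arm 0.98 m, τ = 85.55 × 0.98 = 83.84 N·m counterclockwise.
Block: 17.3 × 9.8 = 169.5 N down at 0.38 m → arm 0.38 m, τ = 169.5 × 0.38 = 64.41 N·m counterclockwise.
Net load moment about support B = 1511 N·m counterclockwise.
Reaction R at support A is upward at 2.786 m, arm 2.786 m → moment R × 2.786 clockwise.
Setting net torque to zero: R × 2.786 = 1511 → R = 542 N.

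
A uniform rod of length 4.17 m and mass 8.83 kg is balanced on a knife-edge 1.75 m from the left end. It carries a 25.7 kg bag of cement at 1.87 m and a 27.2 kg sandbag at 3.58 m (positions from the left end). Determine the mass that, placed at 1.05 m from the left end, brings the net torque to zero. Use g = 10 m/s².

Taking torques about the knife-edge (at 1.75 m from the left end):
Beam weight: 8.83 × 10 = 88.3 N down at 2.085 m → arm 0.335 m, τ = 88.3 × 0.335 = 29.58 N·m clockwise.
Bag of cement: 25.7 × 10 = 257 N down at 1.87 m → arm 0.12 m, τ = 257 × 0.12 = 30.84 N·m clockwise.
Sandbag: 27.2 × 10 = 272 N down at 3.58 m → arm 1.83 m, τ = 272 × 1.83 = 497.8 N·m clockwise.
Net moment of known loads = 558.2 N·m clockwise.
An unknown mass m at 1.05 m has arm 0.7 m; its moment is m·g·0.7 counterclockwise.
Setting net torque to zero: m × 10 × 0.7 = 558.2 → m = 558.2 / (10 × 0.7) = 79.7 kg.

m ≈ 79.7 kg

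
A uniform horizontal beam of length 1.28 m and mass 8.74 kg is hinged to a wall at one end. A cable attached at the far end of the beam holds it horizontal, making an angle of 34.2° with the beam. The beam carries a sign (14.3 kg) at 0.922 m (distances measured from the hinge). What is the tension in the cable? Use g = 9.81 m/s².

T ≈ 256 N

Choose the hinge as the axis so the unknown hinge reaction has zero arm there.
Beam weight: 8.74 × 9.81 = 85.74 N down at 0.64 m → arm 0.64 m, τ = 85.74 × 0.64 = 54.87 N·m clockwise.
Sign: 14.3 × 9.81 = 140.3 N down at 0.922 m → arm 0.922 m, τ = 140.3 × 0.922 = 129.4 N·m clockwise.
Total clockwise load moment = 184.3 N·m.
The cable tension T acts at 1.28 m; only its component perpendicular to the beam, T sinθ, produces torque. sin 34.2° = 0.5621.
Setting net torque to zero: T × 1.28 × 0.5621 = 184.3 → T = 184.3 / 0.7195 = 256 N.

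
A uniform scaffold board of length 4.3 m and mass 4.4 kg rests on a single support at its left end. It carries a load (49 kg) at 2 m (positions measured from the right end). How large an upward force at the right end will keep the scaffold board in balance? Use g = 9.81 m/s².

Take moments about the left end.
Beam weight: 4.4 × 9.81 = 43.16 N down at 2.15 m → arm 2.15 m, τ = 43.16 × 2.15 = 92.79 N·m clockwise.
Load: 49 × 9.81 = 480.7 N down at 2 m → arm 2.3 m, τ = 480.7 × 2.3 = 1106 N·m clockwise.
Net moment of the loads = 1199 N·m clockwise.
The upward force F acts at the right end, arm 4.3 m, giving F × 4.3 counterclockwise.
For rotational equilibrium, F × 4.3 = 1199, so F = 1199 / 4.3 = 279 N.

F ≈ 279 N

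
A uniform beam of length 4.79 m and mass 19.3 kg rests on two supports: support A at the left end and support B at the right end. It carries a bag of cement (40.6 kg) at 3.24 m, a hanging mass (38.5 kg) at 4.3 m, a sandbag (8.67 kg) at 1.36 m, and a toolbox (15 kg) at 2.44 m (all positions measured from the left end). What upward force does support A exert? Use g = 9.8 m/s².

R_A ≈ 395 N

Take moments about support B.
Beam weight: 19.3 × 9.8 = 189.1 N down at 2.395 m → arm 2.395 m, τ = 189.1 × 2.395 = 452.9 N·m counterclockwise.
Bag of cement: 40.6 × 9.8 = 397.9 N down at 3.24 m → arm 1.55 m, τ = 397.9 × 1.55 = 616.7 N·m counterclockwise.
Hanging mass: 38.5 × 9.8 = 377.3 N down at 4.3 m → arm 0.49 m, τ = 377.3 × 0.49 = 184.9 N·m counterclockwise.
Sandbag: 8.67 × 9.8 = 84.97 N down at 1.36 m → arm 3.43 m, τ = 84.97 × 3.43 = 291.4 N·m counterclockwise.
Toolbox: 15 × 9.8 = 147 N down at 2.44 m → arm 2.35 m, τ = 147 × 2.35 = 345.4 N·m counterclockwise.
Net load moment about support B = 1891 N·m counterclockwise.
Reaction R at support A is upward at 0 m, arm 4.79 m → moment R × 4.79 clockwise.
Setting net torque to zero: R × 4.79 = 1891 → R = 395 N.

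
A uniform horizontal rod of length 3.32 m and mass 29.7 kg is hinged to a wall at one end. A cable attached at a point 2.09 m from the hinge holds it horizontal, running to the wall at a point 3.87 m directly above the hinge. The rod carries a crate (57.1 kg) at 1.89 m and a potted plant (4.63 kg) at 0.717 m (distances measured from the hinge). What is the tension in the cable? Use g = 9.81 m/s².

T ≈ 856 N

Take moments about the hinge.
Beam weight: 29.7 × 9.81 = 291.4 N down at 1.66 m → arm 1.66 m, τ = 291.4 × 1.66 = 483.7 N·m clockwise.
Crate: 57.1 × 9.81 = 560.2 N down at 1.89 m → arm 1.89 m, τ = 560.2 × 1.89 = 1059 N·m clockwise.
Potted plant: 4.63 × 9.81 = 45.42 N down at 0.717 m → arm 0.717 m, τ = 45.42 × 0.717 = 32.57 N·m clockwise.
Total clockwise load moment = 1575 N·m.
The cable tension T acts at 2.09 m; only its component perpendicular to the rod, T sinθ, produces torque. sinθ = h/√(h²+d²) = 3.87/√(3.87²+2.09²) = 0.8799.
Balancing moments: T × 2.09 × 0.8799 = 1575, giving T = 1575 / 1.839 = 856 N.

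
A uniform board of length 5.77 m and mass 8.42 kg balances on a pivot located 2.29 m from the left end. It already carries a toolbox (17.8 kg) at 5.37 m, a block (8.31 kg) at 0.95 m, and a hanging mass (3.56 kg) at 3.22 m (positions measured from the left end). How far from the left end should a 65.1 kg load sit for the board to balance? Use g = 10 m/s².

Take moments about the pivot (at 2.29 m from the left end).
Beam weight: 8.42 × 10 = 84.2 N down at 2.885 m → arm 0.595 m, τ = 84.2 × 0.595 = 50.1 N·m clockwise.
Toolbox: 17.8 × 10 = 178 N down at 5.37 m → arm 3.08 m, τ = 178 × 3.08 = 548.2 N·m clockwise.
Block: 8.31 × 10 = 83.1 N down at 0.95 m → arm 1.34 m, τ = 83.1 × 1.34 = 111.4 N·m counterclockwise.
Hanging mass: 3.56 × 10 = 35.6 N down at 3.22 m → arm 0.93 m, τ = 35.6 × 0.93 = 33.11 N·m clockwise.
Net moment of existing loads = 520 N·m clockwise.
The load weighs 65.1 × 10 = 651 N and must supply an equal counterclockwise moment, so its lever arm about the pivot is 520 / 651 = 0.799 m.
That puts it at 2.29 − 0.799 = 1.49 m from the left end.

x ≈ 1.49 m from the left end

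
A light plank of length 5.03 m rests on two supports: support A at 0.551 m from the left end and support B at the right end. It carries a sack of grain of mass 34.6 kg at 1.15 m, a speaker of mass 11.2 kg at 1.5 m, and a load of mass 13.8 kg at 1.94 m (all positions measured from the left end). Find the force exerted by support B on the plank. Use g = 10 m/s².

R_B ≈ 113 N

Sum moments about support A (its reaction then has zero moment arm).
Sack of grain: 34.6 × 10 = 346 N down at 1.15 m → arm 0.599 m, τ = 346 × 0.599 = 207.3 N·m clockwise.
Speaker: 11.2 × 10 = 112 N down at 1.5 m → arm 0.949 m, τ = 112 × 0.949 = 106.3 N·m clockwise.
Load: 13.8 × 10 = 138 N down at 1.94 m → arm 1.389 m, τ = 138 × 1.389 = 191.7 N·m clockwise.
Net load moment about support A = 505.3 N·m clockwise.
Reaction R at support B is upward at 5.03 m, arm 4.479 m → moment R × 4.479 counterclockwise.
Στ = 0 ⇒ R × 4.479 = 505.3 ⇒ R = 113 N.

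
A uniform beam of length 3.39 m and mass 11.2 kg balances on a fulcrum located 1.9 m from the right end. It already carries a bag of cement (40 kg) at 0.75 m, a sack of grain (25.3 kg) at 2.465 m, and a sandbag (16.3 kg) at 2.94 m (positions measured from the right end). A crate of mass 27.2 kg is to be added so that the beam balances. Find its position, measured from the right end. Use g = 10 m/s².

Choose the fulcrum (at 1.9 m from the right end) as the axis so the support reaction has zero arm there.
Beam weight: 11.2 × 10 = 112 N down at 1.695 m → arm 0.205 m, τ = 112 × 0.205 = 22.96 N·m clockwise.
Bag of cement: 40 × 10 = 400 N down at 0.75 m → arm 1.15 m, τ = 400 × 1.15 = 460 N·m clockwise.
Sack of grain: 25.3 × 10 = 253 N down at 2.465 m → arm 0.565 m, τ = 253 × 0.565 = 142.9 N·m counterclockwise.
Sandbag: 16.3 × 10 = 163 N down at 2.94 m → arm 1.04 m, τ = 163 × 1.04 = 169.5 N·m counterclockwise.
Net moment of existing loads = 170.6 N·m clockwise.
The crate weighs 27.2 × 10 = 272 N and must supply an equal counterclockwise moment, so its lever arm about the fulcrum is 170.6 / 272 = 0.627 m.
That puts it at 1.9 + 0.627 = 2.53 m from the right end.

x ≈ 2.53 m from the right end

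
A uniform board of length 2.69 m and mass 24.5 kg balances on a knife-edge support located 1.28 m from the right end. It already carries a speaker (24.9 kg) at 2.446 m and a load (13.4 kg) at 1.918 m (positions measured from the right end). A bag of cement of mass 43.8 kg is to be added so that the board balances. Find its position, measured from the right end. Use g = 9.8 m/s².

Sum moments about the knife-edge support (at 1.28 m from the right end) (the support reaction has zero arm there).
Beam weight: 24.5 × 9.8 = 240.1 N down at 1.345 m → arm 0.065 m, τ = 240.1 × 0.065 = 15.61 N·m counterclockwise.
Speaker: 24.9 × 9.8 = 244 N down at 2.446 m → arm 1.166 m, τ = 244 × 1.166 = 284.5 N·m counterclockwise.
Load: 13.4 × 9.8 = 131.3 N down at 1.918 m → arm 0.638 m, τ = 131.3 × 0.638 = 83.77 N·m counterclockwise.
Net moment of existing loads = 383.9 N·m counterclockwise.
The bag of cement weighs 43.8 × 9.8 = 429.2 N and must supply an equal clockwise moment, so its lever arm about the knife-edge support is 383.9 / 429.2 = 0.894 m.
That puts it at 1.28 − 0.894 = 0.386 m from the right end.

x ≈ 0.386 m from the right end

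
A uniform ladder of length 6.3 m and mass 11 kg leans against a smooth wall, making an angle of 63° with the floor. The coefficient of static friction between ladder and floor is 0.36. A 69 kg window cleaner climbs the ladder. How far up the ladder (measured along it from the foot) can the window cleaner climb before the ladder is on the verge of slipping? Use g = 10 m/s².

About the foot of the ladder:
Ladder weight 11×10 = 110 N acts at 3.15 m along the ladder; its horizontal arm is 3.15·cos63° = 1.43 m → τ = 157.3 N·m clockwise.
Window cleaner weight 69×10 = 690 N at distance d → arm d·cos63° → τ = 690·d·0.454 clockwise.
Wall normal N at the top has arm L sinθ = 5.613 m counterclockwise, so Στ = 0 gives N·5.613 = 157.3 + 313.3·d.
ΣFy = 0 ⇒ N_floor = 800 N, so the maximum friction is μ_s·N_floor = 0.36×800 = 288 N. ΣFx = 0 ⇒ N_wall = f, so at the slipping point N = 288 N.
Substituting: 288×5.613 = 157.3 + 313.3·d ⇒ d = (1617 − 157.3) / 313.3 = 4.66 m.

d ≈ 4.66 m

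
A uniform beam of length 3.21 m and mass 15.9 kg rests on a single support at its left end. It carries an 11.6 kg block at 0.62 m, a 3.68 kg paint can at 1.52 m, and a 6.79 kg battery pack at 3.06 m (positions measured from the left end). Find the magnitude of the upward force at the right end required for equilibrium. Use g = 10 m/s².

About the left end:
Beam weight: 15.9 × 10 = 159 N down at 1.605 m → arm 1.605 m, τ = 159 × 1.605 = 255.2 N·m clockwise.
Block: 11.6 × 10 = 116 N down at 0.62 m → arm 0.62 m, τ = 116 × 0.62 = 71.92 N·m clockwise.
Paint can: 3.68 × 10 = 36.8 N down at 1.52 m → arm 1.52 m, τ = 36.8 × 1.52 = 55.94 N·m clockwise.
Battery pack: 6.79 × 10 = 67.9 N down at 3.06 m → arm 3.06 m, τ = 67.9 × 3.06 = 207.8 N·m clockwise.
Net moment of the loads = 590.9 N·m clockwise.
The upward force F acts at the right end, arm 3.21 m, giving F × 3.21 counterclockwise.
Balancing moments: F × 3.21 = 590.9, giving F = 590.9 / 3.21 = 184 N.

F ≈ 184 N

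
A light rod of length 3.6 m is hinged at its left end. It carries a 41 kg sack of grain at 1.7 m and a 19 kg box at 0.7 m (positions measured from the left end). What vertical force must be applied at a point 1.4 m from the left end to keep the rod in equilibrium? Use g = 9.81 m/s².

F ≈ 582 N

Sum moments about the left end (the unknown pivot reaction has zero arm there).
Sack of grain: 41 × 9.81 = 402.2 N down at 1.7 m → arm 1.7 m, τ = 402.2 × 1.7 = 683.7 N·m clockwise.
Box: 19 × 9.81 = 186.4 N down at 0.7 m → arm 0.7 m, τ = 186.4 × 0.7 = 130.5 N·m clockwise.
Net moment of the loads = 814.2 N·m clockwise.
The upward force F acts at a point 1.4 m from the left end, arm 1.4 m, giving F × 1.4 counterclockwise.
Setting net torque to zero: F × 1.4 = 814.2 → F = 814.2 / 1.4 = 582 N.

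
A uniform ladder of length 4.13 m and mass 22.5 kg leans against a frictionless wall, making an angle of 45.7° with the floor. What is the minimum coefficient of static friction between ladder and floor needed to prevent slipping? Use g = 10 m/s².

Choose the foot of the ladder as the axis so the floor normal and friction both act there and drop out.
Ladder weight 22.5×10 = 225 N acts at 2.065 m along the ladder; its horizontal arm is 2.065·cos45.7° = 1.442 m → τ = 324.4 N·m clockwise.
Wall normal N acts horizontally at the top; its moment arm is the height L sinθ = 4.13·sin45.7° = 2.956 m, counterclockwise.
For rotational equilibrium, N × 2.956 = 324.4, so N = 109.7 N.
ΣFx = 0 ⇒ f = N_wall = 109.7 N. ΣFy = 0 ⇒ N_floor = 225 N.
μ_min = f / N_floor = 109.7 / 225 = 0.488.

μ_min ≈ 0.488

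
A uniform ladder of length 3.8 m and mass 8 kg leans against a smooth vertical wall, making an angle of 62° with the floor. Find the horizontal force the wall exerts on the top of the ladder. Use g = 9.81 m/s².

N_wall ≈ 20.9 N

Choose the foot of the ladder as the axis so the floor normal and friction both act there and drop out.
Ladder weight 8×9.81 = 78.48 N acts at 1.9 m along the ladder; its horizontal arm is 1.9·cos62° = 0.892 m → τ = 70 N·m clockwise.
Wall normal N acts horizontally at the top; its moment arm is the height L sinθ = 3.8·sin62° = 3.355 m, counterclockwise.
Setting net torque to zero: N × 3.355 = 70 → N = 20.9 N.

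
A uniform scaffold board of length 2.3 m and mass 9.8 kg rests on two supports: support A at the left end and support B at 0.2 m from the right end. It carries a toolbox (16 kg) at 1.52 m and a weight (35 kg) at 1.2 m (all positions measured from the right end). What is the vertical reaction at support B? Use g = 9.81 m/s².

Choose support A as the axis so its reaction then has zero moment arm.
Beam weight: 9.8 × 9.81 = 96.14 N down at 1.15 m → arm 1.15 m, τ = 96.14 × 1.15 = 110.6 N·m clockwise.
Toolbox: 16 × 9.81 = 157 N down at 1.52 m → arm 0.78 m, τ = 157 × 0.78 = 122.5 N·m clockwise.
Weight: 35 × 9.81 = 343.4 N down at 1.2 m → arm 1.1 m, τ = 343.4 × 1.1 = 377.7 N·m clockwise.
Net load moment about support A = 610.8 N·m clockwise.
Reaction R at support B is upward at 0.2 m, arm 2.1 m → moment R × 2.1 counterclockwise.
Setting net torque to zero: R × 2.1 = 610.8 → R = 291 N.

R_B ≈ 291 N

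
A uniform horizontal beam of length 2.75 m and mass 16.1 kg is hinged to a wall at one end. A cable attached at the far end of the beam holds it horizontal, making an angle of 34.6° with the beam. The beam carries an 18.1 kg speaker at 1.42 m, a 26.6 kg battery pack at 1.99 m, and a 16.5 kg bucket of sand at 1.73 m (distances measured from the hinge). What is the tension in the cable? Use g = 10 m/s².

T ≈ 828 N

About the hinge:
Beam weight: 16.1 × 10 = 161 N down at 1.375 m → arm 1.375 m, τ = 161 × 1.375 = 221.4 N·m clockwise.
Speaker: 18.1 × 10 = 181 N down at 1.42 m → arm 1.42 m, τ = 181 × 1.42 = 257 N·m clockwise.
Battery pack: 26.6 × 10 = 266 N down at 1.99 m → arm 1.99 m, τ = 266 × 1.99 = 529.3 N·m clockwise.
Bucket of sand: 16.5 × 10 = 165 N down at 1.73 m → arm 1.73 m, τ = 165 × 1.73 = 285.4 N·m clockwise.
Total clockwise load moment = 1293 N·m.
The cable tension T acts at 2.75 m; only its component perpendicular to the beam, T sinθ, produces torque. sin 34.6° = 0.5678.
For rotational equilibrium, T × 2.75 × 0.5678 = 1293, so T = 1293 / 1.561 = 828 N.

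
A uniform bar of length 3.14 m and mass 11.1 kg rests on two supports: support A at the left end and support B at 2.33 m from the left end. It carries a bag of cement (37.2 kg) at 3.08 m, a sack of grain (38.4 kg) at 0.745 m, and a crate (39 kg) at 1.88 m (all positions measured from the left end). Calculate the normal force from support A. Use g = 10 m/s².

Take moments about support B.
Beam weight: 11.1 × 10 = 111 N down at 1.57 m → arm 0.76 m, τ = 111 × 0.76 = 84.36 N·m counterclockwise.
Bag of cement: 37.2 × 10 = 372 N down at 3.08 m → arm 0.75 m, τ = 372 × 0.75 = 279 N·m clockwise.
Sack of grain: 38.4 × 10 = 384 N down at 0.745 m → arm 1.585 m, τ = 384 × 1.585 = 608.6 N·m counterclockwise.
Crate: 39 × 10 = 390 N down at 1.88 m → arm 0.45 m, τ = 390 × 0.45 = 175.5 N·m counterclockwise.
Net load moment about support B = 589.5 N·m counterclockwise.
Reaction R at support A is upward at 0 m, arm 2.33 m → moment R × 2.33 clockwise.
Στ = 0 ⇒ R × 2.33 = 589.5 ⇒ R = 253 N.

R_A ≈ 253 N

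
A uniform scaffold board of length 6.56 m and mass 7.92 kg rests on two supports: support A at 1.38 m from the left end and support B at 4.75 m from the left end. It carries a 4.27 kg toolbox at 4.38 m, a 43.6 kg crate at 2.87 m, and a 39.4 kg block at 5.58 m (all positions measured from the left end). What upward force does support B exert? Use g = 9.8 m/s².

About support A:
Beam weight: 7.92 × 9.8 = 77.62 N down at 3.28 m → arm 1.9 m, τ = 77.62 × 1.9 = 147.5 N·m clockwise.
Toolbox: 4.27 × 9.8 = 41.85 N down at 4.38 m → arm 3 m, τ = 41.85 × 3 = 125.6 N·m clockwise.
Crate: 43.6 × 9.8 = 427.3 N down at 2.87 m → arm 1.49 m, τ = 427.3 × 1.49 = 636.7 N·m clockwise.
Block: 39.4 × 9.8 = 386.1 N down at 5.58 m → arm 4.2 m, τ = 386.1 × 4.2 = 1622 N·m clockwise.
Net load moment about support A = 2532 N·m clockwise.
Reaction R at support B is upward at 4.75 m, arm 3.37 m → moment R × 3.37 counterclockwise.
Setting net torque to zero: R × 3.37 = 2532 → R = 751 N.

R_B ≈ 751 N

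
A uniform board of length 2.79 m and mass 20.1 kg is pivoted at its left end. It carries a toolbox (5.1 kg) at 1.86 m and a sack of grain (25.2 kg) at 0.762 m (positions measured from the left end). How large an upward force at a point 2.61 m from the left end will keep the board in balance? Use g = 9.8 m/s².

F ≈ 213 N

Taking torques about the left end:
Beam weight: 20.1 × 9.8 = 197 N down at 1.395 m → arm 1.395 m, τ = 197 × 1.395 = 274.8 N·m clockwise.
Toolbox: 5.1 × 9.8 = 49.98 N down at 1.86 m → arm 1.86 m, τ = 49.98 × 1.86 = 92.96 N·m clockwise.
Sack of grain: 25.2 × 9.8 = 247 N down at 0.762 m → arm 0.762 m, τ = 247 × 0.762 = 188.2 N·m clockwise.
Net moment of the loads = 556 N·m clockwise.
The upward force F acts at a point 2.61 m from the left end, arm 2.61 m, giving F × 2.61 counterclockwise.
For rotational equilibrium, F × 2.61 = 556, so F = 556 / 2.61 = 213 N.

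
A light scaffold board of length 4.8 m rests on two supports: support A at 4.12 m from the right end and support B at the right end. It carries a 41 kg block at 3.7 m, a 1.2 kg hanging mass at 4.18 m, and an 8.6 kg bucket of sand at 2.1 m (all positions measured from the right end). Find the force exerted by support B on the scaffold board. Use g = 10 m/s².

Choose support A as the axis so its reaction then has zero moment arm.
Block: 41 × 10 = 410 N down at 3.7 m → arm 0.42 m, τ = 410 × 0.42 = 172.2 N·m clockwise.
Hanging mass: 1.2 × 10 = 12 N down at 4.18 m → arm 0.06 m, τ = 12 × 0.06 = 0.72 N·m counterclockwise.
Bucket of sand: 8.6 × 10 = 86 N down at 2.1 m → arm 2.02 m, τ = 86 × 2.02 = 173.7 N·m clockwise.
Net load moment about support A = 345.2 N·m clockwise.
Reaction R at support B is upward at 0 m, arm 4.12 m → moment R × 4.12 counterclockwise.
For rotational equilibrium, R × 4.12 = 345.2, so R = 83.8 N.

R_B ≈ 83.8 N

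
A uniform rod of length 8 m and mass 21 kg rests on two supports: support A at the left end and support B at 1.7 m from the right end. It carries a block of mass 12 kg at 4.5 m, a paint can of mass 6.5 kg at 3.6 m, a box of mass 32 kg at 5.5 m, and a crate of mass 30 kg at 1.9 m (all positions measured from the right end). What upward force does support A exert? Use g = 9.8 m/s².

R_A ≈ 345 N

Take moments about support B.
Beam weight: 21 × 9.8 = 205.8 N down at 4 m → arm 2.3 m, τ = 205.8 × 2.3 = 473.3 N·m counterclockwise.
Block: 12 × 9.8 = 117.6 N down at 4.5 m → arm 2.8 m, τ = 117.6 × 2.8 = 329.3 N·m counterclockwise.
Paint can: 6.5 × 9.8 = 63.7 N down at 3.6 m → arm 1.9 m, τ = 63.7 × 1.9 = 121 N·m counterclockwise.
Box: 32 × 9.8 = 313.6 N down at 5.5 m → arm 3.8 m, τ = 313.6 × 3.8 = 1192 N·m counterclockwise.
Crate: 30 × 9.8 = 294 N down at 1.9 m → arm 0.2 m, τ = 294 × 0.2 = 58.8 N·m counterclockwise.
Net load moment about support B = 2174 N·m counterclockwise.
Reaction R at support A is upward at 8 m, arm 6.3 m → moment R × 6.3 clockwise.
For rotational equilibrium, R × 6.3 = 2174, so R = 345 N.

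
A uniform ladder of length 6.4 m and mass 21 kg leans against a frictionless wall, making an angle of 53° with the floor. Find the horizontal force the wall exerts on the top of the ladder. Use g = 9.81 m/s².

N_wall ≈ 77.6 N

Sum moments about the foot of the ladder (the floor normal and friction both act there and drop out).
Ladder weight 21×9.81 = 206 N acts at 3.2 m along the ladder; its horizontal arm is 3.2·cos53° = 1.926 m → τ = 396.8 N·m clockwise.
Wall normal N acts horizontally at the top; its moment arm is the height L sinθ = 6.4·sin53° = 5.111 m, counterclockwise.
Balancing moments: N × 5.111 = 396.8, giving N = 77.6 N.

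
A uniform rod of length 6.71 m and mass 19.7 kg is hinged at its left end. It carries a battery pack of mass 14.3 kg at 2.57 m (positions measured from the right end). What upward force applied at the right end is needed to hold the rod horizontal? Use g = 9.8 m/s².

F ≈ 183 N

Taking torques about the left end:
Beam weight: 19.7 × 9.8 = 193.1 N down at 3.355 m → arm 3.355 m, τ = 193.1 × 3.355 = 647.9 N·m clockwise.
Battery pack: 14.3 × 9.8 = 140.1 N down at 2.57 m → arm 4.14 m, τ = 140.1 × 4.14 = 580 N·m clockwise.
Net moment of the loads = 1228 N·m clockwise.
The upward force F acts at the right end, arm 6.71 m, giving F × 6.71 counterclockwise.
Στ = 0 ⇒ F × 6.71 = 1228 ⇒ F = 1228 / 6.71 = 183 N.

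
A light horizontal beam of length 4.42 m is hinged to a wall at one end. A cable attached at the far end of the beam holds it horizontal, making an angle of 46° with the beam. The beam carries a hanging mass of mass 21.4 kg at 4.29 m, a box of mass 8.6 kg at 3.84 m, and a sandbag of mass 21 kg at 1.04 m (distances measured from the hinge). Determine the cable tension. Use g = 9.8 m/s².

About the hinge:
Hanging mass: 21.4 × 9.8 = 209.7 N down at 4.29 m → arm 4.29 m, τ = 209.7 × 4.29 = 899.6 N·m clockwise.
Box: 8.6 × 9.8 = 84.28 N down at 3.84 m → arm 3.84 m, τ = 84.28 × 3.84 = 323.6 N·m clockwise.
Sandbag: 21 × 9.8 = 205.8 N down at 1.04 m → arm 1.04 m, τ = 205.8 × 1.04 = 214 N·m clockwise.
Total clockwise load moment = 1437 N·m.
The cable tension T acts at 4.42 m; only its component perpendicular to the beam, T sinθ, produces torque. sin 46° = 0.7193.
Στ = 0 ⇒ T × 4.42 × 0.7193 = 1437 ⇒ T = 1437 / 3.179 = 452 N.

T ≈ 452 N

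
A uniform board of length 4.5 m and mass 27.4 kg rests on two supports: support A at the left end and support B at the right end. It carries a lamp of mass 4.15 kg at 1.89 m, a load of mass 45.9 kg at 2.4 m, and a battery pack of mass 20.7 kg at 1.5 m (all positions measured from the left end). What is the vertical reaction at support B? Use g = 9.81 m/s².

Take moments about support A.
Beam weight: 27.4 × 9.81 = 268.8 N down at 2.25 m → arm 2.25 m, τ = 268.8 × 2.25 = 604.8 N·m clockwise.
Lamp: 4.15 × 9.81 = 40.71 N down at 1.89 m → arm 1.89 m, τ = 40.71 × 1.89 = 76.94 N·m clockwise.
Load: 45.9 × 9.81 = 450.3 N down at 2.4 m → arm 2.4 m, τ = 450.3 × 2.4 = 1081 N·m clockwise.
Battery pack: 20.7 × 9.81 = 203.1 N down at 1.5 m → arm 1.5 m, τ = 203.1 × 1.5 = 304.6 N·m clockwise.
Net load moment about support A = 2067 N·m clockwise.
Reaction R at support B is upward at 4.5 m, arm 4.5 m → moment R × 4.5 counterclockwise.
For rotational equilibrium, R × 4.5 = 2067, so R = 459 N.

R_B ≈ 459 N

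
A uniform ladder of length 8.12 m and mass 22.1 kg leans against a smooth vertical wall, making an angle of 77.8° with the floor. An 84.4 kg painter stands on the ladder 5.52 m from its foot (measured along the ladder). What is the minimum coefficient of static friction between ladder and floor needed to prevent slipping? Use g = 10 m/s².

Sum moments about the foot of the ladder (the floor normal and friction both act there and drop out).
Ladder weight 22.1×10 = 221 N acts at 4.06 m along the ladder; its horizontal arm is 4.06·cos77.8° = 0.858 m → τ = 189.6 N·m clockwise.
Painter: 84.4×10 = 844 N at 5.52 m → arm 1.167 m → τ = 984.9 N·m clockwise.
Wall normal N acts horizontally at the top; its moment arm is the height L sinθ = 8.12·sin77.8° = 7.937 m, counterclockwise.
Setting net torque to zero: N × 7.937 = 1174 → N = 147.9 N.
ΣFx = 0 ⇒ f = N_wall = 147.9 N. ΣFy = 0 ⇒ N_floor = 1065 N.
μ_min = f / N_floor = 147.9 / 1065 = 0.139.

μ_min ≈ 0.139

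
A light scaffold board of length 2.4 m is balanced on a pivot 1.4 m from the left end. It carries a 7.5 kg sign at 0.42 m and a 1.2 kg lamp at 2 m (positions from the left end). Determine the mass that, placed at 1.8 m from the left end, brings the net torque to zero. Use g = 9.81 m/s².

m ≈ 16.6 kg

Taking torques about the pivot (at 1.4 m from the left end):
Sign: 7.5 × 9.81 = 73.58 N down at 0.42 m → arm 0.98 m, τ = 73.58 × 0.98 = 72.11 N·m counterclockwise.
Lamp: 1.2 × 9.81 = 11.77 N down at 2 m → arm 0.6 m, τ = 11.77 × 0.6 = 7.062 N·m clockwise.
Net moment of known loads = 65.05 N·m counterclockwise.
An unknown mass m at 1.8 m has arm 0.4 m; its moment is m·g·0.4 clockwise.
For rotational equilibrium, m × 9.81 × 0.4 = 65.05, so m = 65.05 / (9.81 × 0.4) = 16.6 kg.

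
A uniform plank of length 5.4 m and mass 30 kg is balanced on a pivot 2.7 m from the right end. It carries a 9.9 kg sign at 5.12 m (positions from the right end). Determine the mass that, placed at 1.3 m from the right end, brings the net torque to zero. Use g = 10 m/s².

Choose the pivot (at 2.7 m from the right end) as the axis so the support reaction has zero arm there.
Beam weight: acts at the pivot, moment arm 0 → no torque.
Sign: 9.9 × 10 = 99 N down at 5.12 m → arm 2.42 m, τ = 99 × 2.42 = 239.6 N·m counterclockwise.
Net moment of known loads = 239.6 N·m counterclockwise.
An unknown mass m at 1.3 m has arm 1.4 m; its moment is m·g·1.4 clockwise.
Balancing moments: m × 10 × 1.4 = 239.6, giving m = 239.6 / (10 × 1.4) = 17.1 kg.

m ≈ 17.1 kg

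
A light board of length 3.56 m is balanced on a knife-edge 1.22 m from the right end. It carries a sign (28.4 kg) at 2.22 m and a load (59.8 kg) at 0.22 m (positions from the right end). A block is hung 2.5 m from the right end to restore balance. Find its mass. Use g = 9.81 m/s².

m ≈ 24.5 kg

Take moments about the knife-edge (at 1.22 m from the right end).
Sign: 28.4 × 9.81 = 278.6 N down at 2.22 m → arm 1 m, τ = 278.6 × 1 = 278.6 N·m counterclockwise.
Load: 59.8 × 9.81 = 586.6 N down at 0.22 m → arm 1 m, τ = 586.6 × 1 = 586.6 N·m clockwise.
Net moment of known loads = 308 N·m clockwise.
An unknown mass m at 2.5 m has arm 1.28 m; its moment is m·g·1.28 counterclockwise.
Setting net torque to zero: m × 9.81 × 1.28 = 308 → m = 308 / (9.81 × 1.28) = 24.5 kg.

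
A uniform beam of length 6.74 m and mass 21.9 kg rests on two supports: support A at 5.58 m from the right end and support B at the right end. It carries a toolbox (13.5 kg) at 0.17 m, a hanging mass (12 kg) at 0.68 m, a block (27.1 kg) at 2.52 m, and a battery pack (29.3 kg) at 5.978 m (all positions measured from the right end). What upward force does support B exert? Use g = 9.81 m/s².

R_B ≈ 442 N

Taking torques about support A:
Beam weight: 21.9 × 9.81 = 214.8 N down at 3.37 m → arm 2.21 m, τ = 214.8 × 2.21 = 474.7 N·m clockwise.
Toolbox: 13.5 × 9.81 = 132.4 N down at 0.17 m → arm 5.41 m, τ = 132.4 × 5.41 = 716.3 N·m clockwise.
Hanging mass: 12 × 9.81 = 117.7 N down at 0.68 m → arm 4.9 m, τ = 117.7 × 4.9 = 576.7 N·m clockwise.
Block: 27.1 × 9.81 = 265.9 N down at 2.52 m → arm 3.06 m, τ = 265.9 × 3.06 = 813.7 N·m clockwise.
Battery pack: 29.3 × 9.81 = 287.4 N down at 5.978 m → arm 0.398 m, τ = 287.4 × 0.398 = 114.4 N·m counterclockwise.
Net load moment about support A = 2467 N·m clockwise.
Reaction R at support B is upward at 0 m, arm 5.58 m → moment R × 5.58 counterclockwise.
Στ = 0 ⇒ R × 5.58 = 2467 ⇒ R = 442 N.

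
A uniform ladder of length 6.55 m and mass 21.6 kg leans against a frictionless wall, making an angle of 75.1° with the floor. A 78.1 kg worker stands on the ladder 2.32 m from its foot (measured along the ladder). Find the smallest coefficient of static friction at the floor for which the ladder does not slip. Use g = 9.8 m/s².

μ_min ≈ 0.103

Take moments about the foot of the ladder.
Ladder weight 21.6×9.8 = 211.7 N acts at 3.275 m along the ladder; its horizontal arm is 3.275·cos75.1° = 0.8421 m → τ = 178.3 N·m clockwise.
Worker: 78.1×9.8 = 765.4 N at 2.32 m → arm 0.5965 m → τ = 456.6 N·m clockwise.
Wall normal N acts horizontally at the top; its moment arm is the height L sinθ = 6.55·sin75.1° = 6.33 m, counterclockwise.
Balancing moments: N × 6.33 = 634.9, giving N = 100.3 N.
ΣFx = 0 ⇒ f = N_wall = 100.3 N. ΣFy = 0 ⇒ N_floor = 977.1 N.
μ_min = f / N_floor = 100.3 / 977.1 = 0.103.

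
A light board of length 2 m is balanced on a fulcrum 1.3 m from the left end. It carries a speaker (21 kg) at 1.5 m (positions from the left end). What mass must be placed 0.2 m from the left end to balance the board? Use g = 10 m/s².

m ≈ 3.82 kg

Take moments about the fulcrum (at 1.3 m from the left end).
Speaker: 21 × 10 = 210 N down at 1.5 m → arm 0.2 m, τ = 210 × 0.2 = 42 N·m clockwise.
Net moment of known loads = 42 N·m clockwise.
An unknown mass m at 0.2 m has arm 1.1 m; its moment is m·g·1.1 counterclockwise.
For rotational equilibrium, m × 10 × 1.1 = 42, so m = 42 / (10 × 1.1) = 3.82 kg.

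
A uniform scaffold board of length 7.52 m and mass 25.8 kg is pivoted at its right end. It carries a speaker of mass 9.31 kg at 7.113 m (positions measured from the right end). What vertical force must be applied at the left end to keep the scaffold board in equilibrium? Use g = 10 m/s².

F ≈ 217 N

About the right end:
Beam weight: 25.8 × 10 = 258 N down at 3.76 m → arm 3.76 m, τ = 258 × 3.76 = 970.1 N·m counterclockwise.
Speaker: 9.31 × 10 = 93.1 N down at 7.113 m → arm 7.113 m, τ = 93.1 × 7.113 = 662.2 N·m counterclockwise.
Net moment of the loads = 1632 N·m counterclockwise.
The upward force F acts at the left end, arm 7.52 m, giving F × 7.52 clockwise.
Balancing moments: F × 7.52 = 1632, giving F = 1632 / 7.52 = 217 N.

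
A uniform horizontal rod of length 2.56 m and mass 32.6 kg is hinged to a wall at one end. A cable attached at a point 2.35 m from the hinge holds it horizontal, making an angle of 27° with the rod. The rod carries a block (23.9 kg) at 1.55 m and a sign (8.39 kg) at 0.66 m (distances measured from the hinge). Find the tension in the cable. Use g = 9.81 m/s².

Take moments about the hinge.
Beam weight: 32.6 × 9.81 = 319.8 N down at 1.28 m → arm 1.28 m, τ = 319.8 × 1.28 = 409.3 N·m clockwise.
Block: 23.9 × 9.81 = 234.5 N down at 1.55 m → arm 1.55 m, τ = 234.5 × 1.55 = 363.5 N·m clockwise.
Sign: 8.39 × 9.81 = 82.31 N down at 0.66 m → arm 0.66 m, τ = 82.31 × 0.66 = 54.32 N·m clockwise.
Total clockwise load moment = 827.1 N·m.
The cable tension T acts at 2.35 m; only its component perpendicular to the rod, T sinθ, produces torque. sin 27° = 0.454.
Setting net torque to zero: T × 2.35 × 0.454 = 827.1 → T = 827.1 / 1.067 = 775 N.

T ≈ 775 N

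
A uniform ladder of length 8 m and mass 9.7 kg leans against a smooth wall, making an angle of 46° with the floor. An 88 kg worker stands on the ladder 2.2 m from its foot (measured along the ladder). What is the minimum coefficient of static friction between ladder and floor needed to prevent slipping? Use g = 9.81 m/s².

μ_min ≈ 0.287

Taking torques about the foot of the ladder:
Ladder weight 9.7×9.81 = 95.16 N acts at 4 m along the ladder; its horizontal arm is 4·cos46° = 2.779 m → τ = 264.4 N·m clockwise.
Worker: 88×9.81 = 863.3 N at 2.2 m → arm 1.528 m → τ = 1319 N·m clockwise.
Wall normal N acts horizontally at the top; its moment arm is the height L sinθ = 8·sin46° = 5.755 m, counterclockwise.
For rotational equilibrium, N × 5.755 = 1583, so N = 275.1 N.
ΣFx = 0 ⇒ f = N_wall = 275.1 N. ΣFy = 0 ⇒ N_floor = 958.5 N.
μ_min = f / N_floor = 275.1 / 958.5 = 0.287.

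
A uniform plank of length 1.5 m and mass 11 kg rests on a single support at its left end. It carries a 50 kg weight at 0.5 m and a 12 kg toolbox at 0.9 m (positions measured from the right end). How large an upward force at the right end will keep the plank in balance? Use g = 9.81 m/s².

F ≈ 428 N

Taking torques about the left end:
Beam weight: 11 × 9.81 = 107.9 N down at 0.75 m → arm 0.75 m, τ = 107.9 × 0.75 = 80.93 N·m clockwise.
Weight: 50 × 9.81 = 490.5 N down at 0.5 m → arm 1 m, τ = 490.5 × 1 = 490.5 N·m clockwise.
Toolbox: 12 × 9.81 = 117.7 N down at 0.9 m → arm 0.6 m, τ = 117.7 × 0.6 = 70.62 N·m clockwise.
Net moment of the loads = 642.1 N·m clockwise.
The upward force F acts at the right end, arm 1.5 m, giving F × 1.5 counterclockwise.
Setting net torque to zero: F × 1.5 = 642.1 → F = 642.1 / 1.5 = 428 N.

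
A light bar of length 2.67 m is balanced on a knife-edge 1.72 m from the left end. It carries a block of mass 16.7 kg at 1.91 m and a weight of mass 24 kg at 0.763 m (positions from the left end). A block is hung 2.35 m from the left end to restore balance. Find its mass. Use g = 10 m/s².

m ≈ 31.4 kg

Sum moments about the knife-edge (at 1.72 m from the left end) (the support reaction has zero arm there).
Block: 16.7 × 10 = 167 N down at 1.91 m → arm 0.19 m, τ = 167 × 0.19 = 31.73 N·m clockwise.
Weight: 24 × 10 = 240 N down at 0.763 m → arm 0.957 m, τ = 240 × 0.957 = 229.7 N·m counterclockwise.
Net moment of known loads = 198 N·m counterclockwise.
An unknown mass m at 2.35 m has arm 0.63 m; its moment is m·g·0.63 clockwise.
Balancing moments: m × 10 × 0.63 = 198, giving m = 198 / (10 × 0.63) = 31.4 kg.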